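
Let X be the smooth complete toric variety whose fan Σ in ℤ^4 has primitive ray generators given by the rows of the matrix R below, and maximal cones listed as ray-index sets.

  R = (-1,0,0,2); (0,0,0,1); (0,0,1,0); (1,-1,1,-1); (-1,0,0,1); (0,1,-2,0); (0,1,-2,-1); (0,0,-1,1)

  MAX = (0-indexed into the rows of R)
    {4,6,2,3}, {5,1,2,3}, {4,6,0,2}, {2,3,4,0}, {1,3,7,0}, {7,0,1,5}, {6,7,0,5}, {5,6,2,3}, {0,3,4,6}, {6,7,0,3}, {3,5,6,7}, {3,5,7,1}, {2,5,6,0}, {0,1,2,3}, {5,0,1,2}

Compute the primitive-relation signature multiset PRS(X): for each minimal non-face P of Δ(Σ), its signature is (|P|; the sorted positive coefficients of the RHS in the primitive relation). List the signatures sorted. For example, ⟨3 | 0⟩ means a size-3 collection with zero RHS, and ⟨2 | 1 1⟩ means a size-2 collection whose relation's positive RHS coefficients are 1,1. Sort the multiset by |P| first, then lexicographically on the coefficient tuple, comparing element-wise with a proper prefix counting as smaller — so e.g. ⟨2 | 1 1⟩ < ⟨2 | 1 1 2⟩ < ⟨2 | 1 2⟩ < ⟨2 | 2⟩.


Minimal non-faces — 7 found among 8 rays, 15 max cones:

  P = {1,4}:  v_{1} + v_{4} = v_{0}  →  sig = ⟨2 | 1⟩
  P = {1,6}:  v_{1} + v_{6} = v_{5}  →  sig = ⟨2 | 1⟩
  P = {2,7}:  v_{2} + v_{7} = v_{1}  →  sig = ⟨2 | 1⟩
  P = {4,5}:  v_{4} + v_{5} = v_{0} + v_{6}  →  sig = ⟨2 | 1 1⟩
  P = {4,7}:  v_{4} + v_{7} = 2·v_{0} + v_{3} + v_{6}  →  sig = ⟨2 | 1 1 2⟩
  P = {0,3,5}:  v_{0} + v_{3} + v_{5} = v_{7}  →  sig = ⟨3 | 1⟩
  P = {0,2,3,6}:  v_{0} + v_{2} + v_{3} + v_{6} = 0  →  sig = ⟨4 | 0⟩

Signatures (|P|; sorted positive RHS coefficients), sorted:
[⟨2 | 1⟩, ⟨2 | 1⟩, ⟨2 | 1⟩, ⟨2 | 1 1⟩, ⟨2 | 1 1 2⟩, ⟨3 | 1⟩, ⟨4 | 0⟩]


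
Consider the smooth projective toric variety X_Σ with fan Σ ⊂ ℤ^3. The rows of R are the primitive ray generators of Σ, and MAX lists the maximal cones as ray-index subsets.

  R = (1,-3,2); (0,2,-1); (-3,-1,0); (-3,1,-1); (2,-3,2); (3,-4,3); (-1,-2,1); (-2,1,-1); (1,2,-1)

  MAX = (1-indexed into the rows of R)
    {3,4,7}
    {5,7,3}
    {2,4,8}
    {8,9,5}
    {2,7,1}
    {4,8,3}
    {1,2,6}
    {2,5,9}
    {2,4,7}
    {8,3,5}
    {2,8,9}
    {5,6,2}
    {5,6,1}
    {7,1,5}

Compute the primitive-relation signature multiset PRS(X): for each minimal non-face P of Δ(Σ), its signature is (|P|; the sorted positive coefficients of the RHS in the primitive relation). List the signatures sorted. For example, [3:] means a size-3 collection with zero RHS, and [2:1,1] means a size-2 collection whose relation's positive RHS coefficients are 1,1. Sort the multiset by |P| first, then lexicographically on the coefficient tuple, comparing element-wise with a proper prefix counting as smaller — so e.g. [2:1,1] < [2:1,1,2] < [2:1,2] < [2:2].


Δ(Σ) — 9 vertices, 18 min non-faces:

  • {7,9}:  v_{7} + v_{9} = 0  →  sig = [2:]
  • {1,8}:  v_{1} + v_{8} = v_{7}  →  sig = [2:1]
  • {2,3}:  v_{2} + v_{3} = v_{4}  →  sig = [2:1]
  • {3,9}:  v_{3} + v_{9} = v_{8}  →  sig = [2:1]
  • {4,5}:  v_{4} + v_{5} = v_{7}  →  sig = [2:1]
  • {6,8}:  v_{6} + v_{8} = v_{1}  →  sig = [2:1]
  • {7,8}:  v_{7} + v_{8} = v_{3}  →  sig = [2:1]
  • {1,9}:  v_{1} + v_{9} = v_{2} + v_{5}  →  sig = [2:1,1]
  • {3,6}:  v_{3} + v_{6} = v_{1} + v_{7}  →  sig = [2:1,1]
  • {4,9}:  v_{4} + v_{9} = v_{2} + v_{8}  →  sig = [2:1,1]
  • {4,6}:  v_{4} + v_{6} = v_{1} + v_{2} + v_{7}  →  sig = [2:1,1,1]
  • {1,4}:  v_{1} + v_{4} = v_{2} + 2·v_{7}  →  sig = [2:1,2]
  • {1,3}:  v_{1} + v_{3} = 2·v_{7}  →  sig = [2:2]
  • {6,7}:  v_{6} + v_{7} = 2·v_{1}  →  sig = [2:2]
  • {6,9}:  v_{6} + v_{9} = 2·v_{2} + 2·v_{5}  →  sig = [2:2,2]
  • {2,5,8}:  v_{2} + v_{5} + v_{8} = 0  →  sig = [3:]
  • {1,2,5}:  v_{1} + v_{2} + v_{5} = v_{6}  →  sig = [3:1]
  • {2,5,7}:  v_{2} + v_{5} + v_{7} = v_{1}  →  sig = [3:1]

Hence PRS(X_Σ) =
[[2:], [2:1], [2:1], [2:1], [2:1], [2:1], [2:1], [2:1,1], [2:1,1], [2:1,1], [2:1,1,1], [2:1,2], [2:2], [2:2], [2:2,2], [3:], [3:1], [3:1]]


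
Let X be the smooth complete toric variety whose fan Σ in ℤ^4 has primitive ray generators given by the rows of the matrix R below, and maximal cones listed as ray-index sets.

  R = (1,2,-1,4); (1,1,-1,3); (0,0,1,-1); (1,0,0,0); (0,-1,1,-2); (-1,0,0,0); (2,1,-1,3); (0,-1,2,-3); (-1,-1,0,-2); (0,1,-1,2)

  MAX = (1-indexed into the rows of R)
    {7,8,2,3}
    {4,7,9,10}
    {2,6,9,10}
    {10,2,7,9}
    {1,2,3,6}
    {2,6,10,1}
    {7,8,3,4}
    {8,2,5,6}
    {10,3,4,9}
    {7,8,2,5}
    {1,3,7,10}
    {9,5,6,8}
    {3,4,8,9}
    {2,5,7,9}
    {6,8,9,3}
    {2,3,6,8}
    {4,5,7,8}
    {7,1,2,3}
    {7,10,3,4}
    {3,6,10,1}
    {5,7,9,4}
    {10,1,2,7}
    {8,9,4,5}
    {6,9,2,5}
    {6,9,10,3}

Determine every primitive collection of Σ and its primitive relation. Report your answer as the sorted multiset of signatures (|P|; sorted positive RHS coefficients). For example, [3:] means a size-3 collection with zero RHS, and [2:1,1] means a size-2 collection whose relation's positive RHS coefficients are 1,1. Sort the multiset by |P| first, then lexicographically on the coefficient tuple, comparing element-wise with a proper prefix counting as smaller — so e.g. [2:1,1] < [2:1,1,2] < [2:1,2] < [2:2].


The 15 primitive collections of Σ (r=10, n=4):

  P={4,6}:  v_{4} + v_{6} = 0  ⟹  sig = [2:]
  P={5,10}:  v_{5} + v_{10} = 0  ⟹  sig = [2:]
  P={1,9}:  v_{1} + v_{9} = v_{10}  ⟹  sig = [2:1]
  P={2,4}:  v_{2} + v_{4} = v_{7}  ⟹  sig = [2:1]
  P={3,5}:  v_{3} + v_{5} = v_{8}  ⟹  sig = [2:1]
  P={6,7}:  v_{6} + v_{7} = v_{2}  ⟹  sig = [2:1]
  P={8,10}:  v_{8} + v_{10} = v_{3}  ⟹  sig = [2:1]
  P={1,5}:  v_{1} + v_{5} = v_{2} + v_{3}  ⟹  sig = [2:1,1]
  P={1,4}:  v_{1} + v_{4} = v_{3} + v_{7} + v_{10}  ⟹  sig = [2:1,1,1]
  P={1,8}:  v_{1} + v_{8} = v_{2} + 2·v_{3}  ⟹  sig = [2:1,2]
  P={2,3,9}:  v_{2} + v_{3} + v_{9} = 0  ⟹  sig = [3:]
  P={2,3,10}:  v_{2} + v_{3} + v_{10} = v_{1}  ⟹  sig = [3:1]
  P={2,8,9}:  v_{2} + v_{8} + v_{9} = v_{5}  ⟹  sig = [3:1]
  P={3,7,9}:  v_{3} + v_{7} + v_{9} = v_{4}  ⟹  sig = [3:1]
  P={7,8,9}:  v_{7} + v_{8} + v_{9} = v_{4} + v_{5}  ⟹  sig = [3:1,1]

Sorted signature multiset PRS(X):
    |P|=2: 10 collections, coeffs (), (), (1), (1), (1), (1), (1), (1,1), (1,1,1), (1,2)
    |P|=3: 5 collections, coeffs (), (1), (1), (1), (1,1)


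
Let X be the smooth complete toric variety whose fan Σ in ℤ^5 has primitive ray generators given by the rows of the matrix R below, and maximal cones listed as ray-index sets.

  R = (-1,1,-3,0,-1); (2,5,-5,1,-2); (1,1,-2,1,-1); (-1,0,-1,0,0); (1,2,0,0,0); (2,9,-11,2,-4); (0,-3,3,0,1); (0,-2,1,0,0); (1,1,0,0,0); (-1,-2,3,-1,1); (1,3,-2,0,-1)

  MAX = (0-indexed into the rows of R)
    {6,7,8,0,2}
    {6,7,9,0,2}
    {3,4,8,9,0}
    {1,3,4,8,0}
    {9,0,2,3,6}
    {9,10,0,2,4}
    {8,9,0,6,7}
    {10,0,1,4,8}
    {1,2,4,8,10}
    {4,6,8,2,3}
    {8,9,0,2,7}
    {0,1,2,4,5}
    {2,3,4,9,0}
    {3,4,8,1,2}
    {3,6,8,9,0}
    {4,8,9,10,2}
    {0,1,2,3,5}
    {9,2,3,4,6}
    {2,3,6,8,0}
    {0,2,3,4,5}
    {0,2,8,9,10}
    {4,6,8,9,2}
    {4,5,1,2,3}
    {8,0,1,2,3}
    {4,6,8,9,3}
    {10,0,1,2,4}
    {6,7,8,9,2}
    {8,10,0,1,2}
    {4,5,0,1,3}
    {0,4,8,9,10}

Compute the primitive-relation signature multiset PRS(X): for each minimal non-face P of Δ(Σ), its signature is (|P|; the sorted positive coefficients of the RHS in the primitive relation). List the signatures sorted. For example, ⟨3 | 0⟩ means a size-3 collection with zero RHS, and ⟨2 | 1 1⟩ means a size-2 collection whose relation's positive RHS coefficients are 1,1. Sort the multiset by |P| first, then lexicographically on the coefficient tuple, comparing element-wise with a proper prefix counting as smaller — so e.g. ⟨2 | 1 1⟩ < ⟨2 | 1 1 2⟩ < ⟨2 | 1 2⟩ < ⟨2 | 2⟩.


Minimal non-faces — 18 found among 11 rays, 30 max cones:

  P={1,9}:  v_{1} + v_{9} = v_{10}  so sig = ⟨2 | 1⟩
  P={1,6}:  v_{1} + v_{6} = v_{2} + v_{8}  so sig = ⟨2 | 1 1⟩
  P={3,7}:  v_{3} + v_{7} = v_{0} + v_{6}  so sig = ⟨2 | 1 1⟩
  P={3,10}:  v_{3} + v_{10} = v_{0} + v_{4}  so sig = ⟨2 | 1 1⟩
  P={4,7}:  v_{4} + v_{7} = v_{2} + v_{8} + v_{9}  so sig = ⟨2 | 1 1 1⟩
  P={5,6}:  v_{5} + v_{6} = v_{1} + v_{2} + v_{3}  so sig = ⟨2 | 1 1 1⟩
  P={5,7}:  v_{5} + v_{7} = v_{0} + v_{1} + v_{2}  so sig = ⟨2 | 1 1 1⟩
  P={6,10}:  v_{6} + v_{10} = v_{2} + v_{8} + v_{9}  so sig = ⟨2 | 1 1 1⟩
  P={1,7}:  v_{1} + v_{7} = v_{0} + 2·v_{2} + 2·v_{8} + v_{9}  so sig = ⟨2 | 1 1 2 2⟩
  P={5,10}:  v_{5} + v_{10} = 2·v_{0} + v_{1} + v_{2} + 2·v_{4}  so sig = ⟨2 | 1 1 2 2⟩
  P={5,8}:  v_{5} + v_{8} = 2·v_{1} + v_{3}  so sig = ⟨2 | 1 2⟩
  P={5,9}:  v_{5} + v_{9} = 2·v_{0} + v_{2} + 2·v_{4}  so sig = ⟨2 | 1 2 2⟩
  P={7,10}:  v_{7} + v_{10} = v_{0} + 2·v_{2} + 2·v_{8} + 2·v_{9}  so sig = ⟨2 | 1 2 2 2⟩
  P={0,4,6}:  v_{0} + v_{4} + v_{6} = 0  so sig = ⟨3 | 0⟩
  P={2,3,8,9}:  v_{2} + v_{3} + v_{8} + v_{9} = 0  so sig = ⟨4 | 0⟩
  P={0,2,4,8}:  v_{0} + v_{2} + v_{4} + v_{8} = v_{1}  so sig = ⟨4 | 1⟩
  P={0,1,2,3,4}:  v_{0} + v_{1} + v_{2} + v_{3} + v_{4} = v_{5}  so sig = ⟨5 | 1⟩
  P={0,2,6,8,9}:  v_{0} + v_{2} + v_{6} + v_{8} + v_{9} = v_{7}  so sig = ⟨5 | 1⟩

Signatures (|P|; sorted positive RHS coefficients), sorted:
[⟨2 | 1⟩, ⟨2 | 1 1⟩, ⟨2 | 1 1⟩, ⟨2 | 1 1⟩, ⟨2 | 1 1 1⟩, ⟨2 | 1 1 1⟩, ⟨2 | 1 1 1⟩, ⟨2 | 1 1 1⟩, ⟨2 | 1 1 2 2⟩, ⟨2 | 1 1 2 2⟩, ⟨2 | 1 2⟩, ⟨2 | 1 2 2⟩, ⟨2 | 1 2 2 2⟩, ⟨3 | 0⟩, ⟨4 | 0⟩, ⟨4 | 1⟩, ⟨5 | 1⟩, ⟨5 | 1⟩]


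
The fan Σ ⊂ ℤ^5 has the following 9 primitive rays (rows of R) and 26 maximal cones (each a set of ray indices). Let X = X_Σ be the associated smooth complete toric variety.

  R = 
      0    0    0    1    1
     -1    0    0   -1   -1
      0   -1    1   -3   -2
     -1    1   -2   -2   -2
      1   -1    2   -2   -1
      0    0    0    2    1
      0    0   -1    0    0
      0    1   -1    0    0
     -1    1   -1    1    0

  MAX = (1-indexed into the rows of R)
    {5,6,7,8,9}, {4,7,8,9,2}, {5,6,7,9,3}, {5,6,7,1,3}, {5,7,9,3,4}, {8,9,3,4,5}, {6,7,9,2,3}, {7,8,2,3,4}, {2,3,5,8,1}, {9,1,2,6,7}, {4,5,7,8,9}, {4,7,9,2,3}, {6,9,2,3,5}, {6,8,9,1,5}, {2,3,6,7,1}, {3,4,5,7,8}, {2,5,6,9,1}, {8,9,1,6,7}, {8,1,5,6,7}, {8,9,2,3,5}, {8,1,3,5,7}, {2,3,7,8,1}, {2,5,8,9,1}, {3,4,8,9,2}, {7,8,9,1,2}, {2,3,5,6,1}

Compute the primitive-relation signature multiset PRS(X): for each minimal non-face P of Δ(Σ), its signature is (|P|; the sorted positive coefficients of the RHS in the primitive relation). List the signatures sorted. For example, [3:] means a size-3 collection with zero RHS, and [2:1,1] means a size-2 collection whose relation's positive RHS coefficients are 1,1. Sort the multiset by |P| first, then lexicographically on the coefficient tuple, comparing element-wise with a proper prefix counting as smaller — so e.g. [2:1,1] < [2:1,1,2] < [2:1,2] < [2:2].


The 9 primitive collections of Σ (r=9, n=5):

  P = {1,4}:  v_{1} + v_{4} = v_{2} + v_{7} + v_{8}  →  sig = [2:1,1,1]
  P = {4,6}:  v_{4} + v_{6} = v_{5} + 2·v_{7} + 2·v_{9}  →  sig = [2:1,2,2]
  P = {1,3,9}:  v_{1} + v_{3} + v_{9} = v_{2}  →  sig = [3:1]
  P = {2,5,7}:  v_{2} + v_{5} + v_{7} = v_{3}  →  sig = [3:1]
  P = {2,6,8}:  v_{2} + v_{6} + v_{8} = v_{9}  →  sig = [3:1]
  P = {3,6,8}:  v_{3} + v_{6} + v_{8} = v_{5} + v_{7} + v_{9}  →  sig = [3:1,1,1]
  P = {2,4,5}:  v_{2} + v_{4} + v_{5} = 2·v_{3} + v_{8} + v_{9}  →  sig = [3:1,1,2]
  P = {1,5,7,9}:  v_{1} + v_{5} + v_{7} + v_{9} = 0  →  sig = [4:]
  P = {3,7,8,9}:  v_{3} + v_{7} + v_{8} + v_{9} = v_{4}  →  sig = [4:1]

Hence PRS(X_Σ) =
{ [2:1,1,1],  [2:1,2,2],  [3:1] ×3,  [3:1,1,1],  [3:1,1,2],  [4:],  [4:1] }


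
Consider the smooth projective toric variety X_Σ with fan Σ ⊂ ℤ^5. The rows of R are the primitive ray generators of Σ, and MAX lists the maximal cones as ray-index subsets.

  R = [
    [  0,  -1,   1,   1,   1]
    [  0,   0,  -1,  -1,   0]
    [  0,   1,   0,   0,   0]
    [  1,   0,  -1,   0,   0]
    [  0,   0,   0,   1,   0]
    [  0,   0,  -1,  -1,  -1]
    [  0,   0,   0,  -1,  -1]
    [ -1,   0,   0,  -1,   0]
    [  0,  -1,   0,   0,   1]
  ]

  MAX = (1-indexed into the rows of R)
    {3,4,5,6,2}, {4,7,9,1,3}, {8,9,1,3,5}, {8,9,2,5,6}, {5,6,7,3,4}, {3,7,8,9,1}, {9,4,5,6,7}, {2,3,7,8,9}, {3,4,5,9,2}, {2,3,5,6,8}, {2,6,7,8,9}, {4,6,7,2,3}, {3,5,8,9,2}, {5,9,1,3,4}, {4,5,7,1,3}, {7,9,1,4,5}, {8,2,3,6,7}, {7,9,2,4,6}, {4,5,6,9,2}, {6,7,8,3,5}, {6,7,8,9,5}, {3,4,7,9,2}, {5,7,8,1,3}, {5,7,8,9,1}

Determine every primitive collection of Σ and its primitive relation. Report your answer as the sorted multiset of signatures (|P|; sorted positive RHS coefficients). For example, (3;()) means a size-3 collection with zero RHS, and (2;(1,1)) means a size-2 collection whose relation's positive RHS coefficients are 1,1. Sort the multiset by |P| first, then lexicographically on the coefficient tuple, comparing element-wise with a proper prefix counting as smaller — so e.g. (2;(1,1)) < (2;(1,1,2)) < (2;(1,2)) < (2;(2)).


Δ(Σ) — 9 vertices, 6 min non-faces:

  P = {1,2}:  v_{1} + v_{2} = v_{9}  so sig = (2;(1))
  P = {4,8}:  v_{4} + v_{8} = v_{2}  so sig = (2;(1))
  P = {1,6}:  v_{1} + v_{6} = v_{5} + v_{7} + v_{9}  so sig = (2;(1,1,1))
  P = {2,5,7}:  v_{2} + v_{5} + v_{7} = v_{6}  so sig = (3;(1))
  P = {3,6,9}:  v_{3} + v_{6} + v_{9} = v_{2}  so sig = (3;(1))
  P = {3,5,7,9}:  v_{3} + v_{5} + v_{7} + v_{9} = 0  so sig = (4;())

Sorted signature multiset PRS(X):
    |P|=2: 3 collections, coeffs (1), (1), (1,1,1)
    |P|=3: 2 collections, coeffs (1), (1)
    |P|=4: 1 collection, coeffs ()


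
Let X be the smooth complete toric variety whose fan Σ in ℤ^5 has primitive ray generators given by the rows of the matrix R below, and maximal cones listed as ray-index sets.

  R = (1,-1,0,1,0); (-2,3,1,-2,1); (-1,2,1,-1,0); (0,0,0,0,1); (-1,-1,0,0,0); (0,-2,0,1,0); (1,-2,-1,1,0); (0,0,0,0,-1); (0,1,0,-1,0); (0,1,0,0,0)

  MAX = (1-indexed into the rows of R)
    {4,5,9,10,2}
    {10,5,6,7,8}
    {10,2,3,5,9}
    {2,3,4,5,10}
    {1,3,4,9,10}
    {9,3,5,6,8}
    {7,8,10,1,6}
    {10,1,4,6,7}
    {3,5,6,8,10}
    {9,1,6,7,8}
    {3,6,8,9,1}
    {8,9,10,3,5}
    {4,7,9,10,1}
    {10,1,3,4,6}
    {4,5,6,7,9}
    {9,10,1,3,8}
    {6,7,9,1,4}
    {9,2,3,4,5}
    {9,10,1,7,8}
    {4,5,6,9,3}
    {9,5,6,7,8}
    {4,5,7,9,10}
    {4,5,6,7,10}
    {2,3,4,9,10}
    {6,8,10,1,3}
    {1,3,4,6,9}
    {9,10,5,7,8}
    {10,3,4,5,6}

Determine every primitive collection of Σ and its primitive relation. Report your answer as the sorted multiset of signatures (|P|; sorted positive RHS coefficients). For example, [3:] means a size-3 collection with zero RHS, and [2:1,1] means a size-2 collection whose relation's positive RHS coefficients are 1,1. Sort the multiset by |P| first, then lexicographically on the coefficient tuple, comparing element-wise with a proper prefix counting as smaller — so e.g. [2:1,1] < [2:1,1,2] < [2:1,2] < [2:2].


Primitive collections (9):

  {3,7}:  v_{3} + v_{7} = 0 — sig = [2:]
  {4,8}:  v_{4} + v_{8} = 0 — sig = [2:]
  {1,5}:  v_{1} + v_{5} = v_{6} — sig = [2:1]
  {1,2}:  v_{1} + v_{2} = v_{3} + v_{4} — sig = [2:1,1]
  {2,6}:  v_{2} + v_{6} = v_{3} + v_{4} + v_{5} — sig = [2:1,1,1]
  {2,7}:  v_{2} + v_{7} = v_{4} + v_{5} + v_{9} + v_{10} — sig = [2:1,1,1,1]
  {2,8}:  v_{2} + v_{8} = v_{3} + v_{5} + v_{9} + v_{10} — sig = [2:1,1,1,1]
  {6,9,10}:  v_{6} + v_{9} + v_{10} = 0 — sig = [3:]
  {3,4,5,9,10}:  v_{3} + v_{4} + v_{5} + v_{9} + v_{10} = v_{2} — sig = [5:1]

so the primitive-relation signature multiset is
{ [2:] ×2,  [2:1],  [2:1,1],  [2:1,1,1],  [2:1,1,1,1] ×2,  [3:],  [5:1] }


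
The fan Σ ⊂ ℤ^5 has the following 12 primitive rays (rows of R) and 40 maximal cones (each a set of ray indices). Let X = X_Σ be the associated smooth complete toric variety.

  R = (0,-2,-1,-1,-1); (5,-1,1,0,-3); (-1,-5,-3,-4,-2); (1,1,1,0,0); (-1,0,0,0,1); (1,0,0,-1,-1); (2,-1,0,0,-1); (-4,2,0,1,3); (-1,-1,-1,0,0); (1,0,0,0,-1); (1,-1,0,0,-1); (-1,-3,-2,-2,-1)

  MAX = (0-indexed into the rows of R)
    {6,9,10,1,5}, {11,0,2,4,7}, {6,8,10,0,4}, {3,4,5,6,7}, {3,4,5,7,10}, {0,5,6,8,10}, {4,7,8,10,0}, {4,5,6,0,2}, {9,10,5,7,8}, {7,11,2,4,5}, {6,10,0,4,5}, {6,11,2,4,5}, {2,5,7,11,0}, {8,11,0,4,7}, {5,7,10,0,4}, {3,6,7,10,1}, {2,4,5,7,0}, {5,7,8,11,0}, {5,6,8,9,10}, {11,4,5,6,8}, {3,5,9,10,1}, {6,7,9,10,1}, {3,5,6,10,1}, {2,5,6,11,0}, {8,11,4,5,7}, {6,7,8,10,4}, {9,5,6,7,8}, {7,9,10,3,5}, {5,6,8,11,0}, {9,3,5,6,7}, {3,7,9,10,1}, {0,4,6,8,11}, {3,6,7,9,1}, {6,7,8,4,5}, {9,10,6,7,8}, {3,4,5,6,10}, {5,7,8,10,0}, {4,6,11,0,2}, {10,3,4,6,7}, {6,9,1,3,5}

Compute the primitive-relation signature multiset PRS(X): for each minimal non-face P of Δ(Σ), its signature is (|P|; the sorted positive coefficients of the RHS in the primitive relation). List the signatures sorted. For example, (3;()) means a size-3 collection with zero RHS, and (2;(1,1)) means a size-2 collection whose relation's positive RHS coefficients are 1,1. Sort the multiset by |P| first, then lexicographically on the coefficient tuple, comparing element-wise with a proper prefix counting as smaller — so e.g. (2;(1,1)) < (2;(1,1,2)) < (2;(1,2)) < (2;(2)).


25 minimal non-faces of Δ(Σ) (on 12 rays):

  P = {3,8}:  v_{3} + v_{8} = 0  ⇒ sig = (2;())
  P = {4,9}:  v_{4} + v_{9} = 0  ⇒ sig = (2;())
  P = {0,3}:  v_{0} + v_{3} = v_{4} + v_{5} + v_{10}  ⇒ sig = (2;(1,1,1))
  P = {0,9}:  v_{0} + v_{9} = v_{5} + v_{8} + v_{10}  ⇒ sig = (2;(1,1,1))
  P = {1,4}:  v_{1} + v_{4} = v_{3} + v_{6} + v_{10}  ⇒ sig = (2;(1,1,1))
  P = {1,8}:  v_{1} + v_{8} = v_{6} + v_{9} + v_{10}  ⇒ sig = (2;(1,1,1))
  P = {2,9}:  v_{2} + v_{9} = v_{0} + v_{5} + v_{11}  ⇒ sig = (2;(1,1,1))
  P = {3,11}:  v_{3} + v_{11} = v_{0} + v_{4} + v_{5}  ⇒ sig = (2;(1,1,1))
  P = {9,11}:  v_{9} + v_{11} = v_{0} + v_{5} + v_{8}  ⇒ sig = (2;(1,1,1))
  P = {1,11}:  v_{1} + v_{11} = v_{0} + v_{5} + v_{6} + v_{10}  ⇒ sig = (2;(1,1,1,1))
  P = {1,2}:  v_{1} + v_{2} = 2·v_{0} + v_{4} + 2·v_{5} + v_{6} + v_{10}  ⇒ sig = (2;(1,1,1,2,2))
  P = {0,1}:  v_{0} + v_{1} = v_{5} + v_{6} + 2·v_{10}  ⇒ sig = (2;(1,1,2))
  P = {2,10}:  v_{2} + v_{10} = 3·v_{0} + v_{4} + v_{5}  ⇒ sig = (2;(1,1,3))
  P = {2,8}:  v_{2} + v_{8} = 2·v_{11}  ⇒ sig = (2;(2))
  P = {10,11}:  v_{10} + v_{11} = 2·v_{0}  ⇒ sig = (2;(2))
  P = {2,3}:  v_{2} + v_{3} = 2·v_{0} + 2·v_{4} + 2·v_{5}  ⇒ sig = (2;(2,2,2))
  P = {0,6,7}:  v_{0} + v_{6} + v_{7} = v_{4} + v_{8}  ⇒ sig = (3;(1,1))
  P = {1,5,7}:  v_{1} + v_{5} + v_{7} = v_{3} + v_{9}  ⇒ sig = (3;(1,1))
  P = {2,6,7}:  v_{2} + v_{6} + v_{7} = 2·v_{4} + v_{5} + v_{8} + v_{11}  ⇒ sig = (3;(1,1,1,2))
  P = {6,7,11}:  v_{6} + v_{7} + v_{11} = 2·v_{4} + v_{5} + 2·v_{8}  ⇒ sig = (3;(1,2,2))
  P = {5,6,7,10}:  v_{5} + v_{6} + v_{7} + v_{10} = 0  ⇒ sig = (4;())
  P = {0,4,5,8}:  v_{0} + v_{4} + v_{5} + v_{8} = v_{11}  ⇒ sig = (4;(1))
  P = {0,4,5,11}:  v_{0} + v_{4} + v_{5} + v_{11} = v_{2}  ⇒ sig = (4;(1))
  P = {3,6,9,10}:  v_{3} + v_{6} + v_{9} + v_{10} = v_{1}  ⇒ sig = (4;(1))
  P = {4,5,8,10}:  v_{4} + v_{5} + v_{8} + v_{10} = v_{0}  ⇒ sig = (4;(1))

Hence PRS(X_Σ) =
[(2;()), (2;()), (2;(1,1,1)), (2;(1,1,1)), (2;(1,1,1)), (2;(1,1,1)), (2;(1,1,1)), (2;(1,1,1)), (2;(1,1,1)), (2;(1,1,1,1)), (2;(1,1,1,2,2)), (2;(1,1,2)), (2;(1,1,3)), (2;(2)), (2;(2)), (2;(2,2,2)), (3;(1,1)), (3;(1,1)), (3;(1,1,1,2)), (3;(1,2,2)), (4;()), (4;(1)), (4;(1)), (4;(1)), (4;(1))]


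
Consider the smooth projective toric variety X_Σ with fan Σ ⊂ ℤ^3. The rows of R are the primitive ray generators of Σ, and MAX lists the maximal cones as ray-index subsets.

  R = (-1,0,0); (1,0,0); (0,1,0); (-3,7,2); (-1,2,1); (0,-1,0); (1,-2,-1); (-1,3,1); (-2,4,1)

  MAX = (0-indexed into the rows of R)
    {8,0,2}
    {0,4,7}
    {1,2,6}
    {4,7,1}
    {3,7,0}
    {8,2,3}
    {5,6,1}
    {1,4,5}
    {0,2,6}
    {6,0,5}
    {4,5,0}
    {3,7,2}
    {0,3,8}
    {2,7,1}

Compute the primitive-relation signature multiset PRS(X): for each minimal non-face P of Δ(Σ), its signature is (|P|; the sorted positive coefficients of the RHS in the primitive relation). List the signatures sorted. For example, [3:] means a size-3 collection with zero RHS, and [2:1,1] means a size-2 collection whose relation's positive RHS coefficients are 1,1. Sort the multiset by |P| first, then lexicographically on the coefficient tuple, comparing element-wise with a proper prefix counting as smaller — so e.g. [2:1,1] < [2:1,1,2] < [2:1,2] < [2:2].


Primitive collections (17):

  P={0,1}:  v_{0} + v_{1} = 0  ⟹  sig = [2:]
  P={2,5}:  v_{2} + v_{5} = 0  ⟹  sig = [2:]
  P={4,6}:  v_{4} + v_{6} = 0  ⟹  sig = [2:]
  P={2,4}:  v_{2} + v_{4} = v_{7}  ⟹  sig = [2:1]
  P={5,7}:  v_{5} + v_{7} = v_{4}  ⟹  sig = [2:1]
  P={6,7}:  v_{6} + v_{7} = v_{2}  ⟹  sig = [2:1]
  P={7,8}:  v_{7} + v_{8} = v_{3}  ⟹  sig = [2:1]
  P={1,8}:  v_{1} + v_{8} = v_{2} + v_{7}  ⟹  sig = [2:1,1]
  P={3,6}:  v_{3} + v_{6} = v_{2} + v_{8}  ⟹  sig = [2:1,1]
  P={5,8}:  v_{5} + v_{8} = v_{0} + v_{7}  ⟹  sig = [2:1,1]
  P={1,3}:  v_{1} + v_{3} = v_{2} + 2·v_{7}  ⟹  sig = [2:1,2]
  P={3,5}:  v_{3} + v_{5} = v_{0} + 2·v_{7}  ⟹  sig = [2:1,2]
  P={4,8}:  v_{4} + v_{8} = v_{0} + 2·v_{7}  ⟹  sig = [2:1,2]
  P={6,8}:  v_{6} + v_{8} = v_{0} + 2·v_{2}  ⟹  sig = [2:1,2]
  P={3,4}:  v_{3} + v_{4} = v_{0} + 3·v_{7}  ⟹  sig = [2:1,3]
  P={0,2,7}:  v_{0} + v_{2} + v_{7} = v_{8}  ⟹  sig = [3:1]
  P={0,2,3}:  v_{0} + v_{2} + v_{3} = 2·v_{8}  ⟹  sig = [3:2]

Sorted signature multiset PRS(X):
    |P|=2: 15 collections, coeffs (), (), (), (1), (1), (1), (1), (1,1), (1,1), (1,1), (1,2), (1,2), (1,2), (1,2), (1,3)
    |P|=3: 2 collections, coeffs (1), (2)


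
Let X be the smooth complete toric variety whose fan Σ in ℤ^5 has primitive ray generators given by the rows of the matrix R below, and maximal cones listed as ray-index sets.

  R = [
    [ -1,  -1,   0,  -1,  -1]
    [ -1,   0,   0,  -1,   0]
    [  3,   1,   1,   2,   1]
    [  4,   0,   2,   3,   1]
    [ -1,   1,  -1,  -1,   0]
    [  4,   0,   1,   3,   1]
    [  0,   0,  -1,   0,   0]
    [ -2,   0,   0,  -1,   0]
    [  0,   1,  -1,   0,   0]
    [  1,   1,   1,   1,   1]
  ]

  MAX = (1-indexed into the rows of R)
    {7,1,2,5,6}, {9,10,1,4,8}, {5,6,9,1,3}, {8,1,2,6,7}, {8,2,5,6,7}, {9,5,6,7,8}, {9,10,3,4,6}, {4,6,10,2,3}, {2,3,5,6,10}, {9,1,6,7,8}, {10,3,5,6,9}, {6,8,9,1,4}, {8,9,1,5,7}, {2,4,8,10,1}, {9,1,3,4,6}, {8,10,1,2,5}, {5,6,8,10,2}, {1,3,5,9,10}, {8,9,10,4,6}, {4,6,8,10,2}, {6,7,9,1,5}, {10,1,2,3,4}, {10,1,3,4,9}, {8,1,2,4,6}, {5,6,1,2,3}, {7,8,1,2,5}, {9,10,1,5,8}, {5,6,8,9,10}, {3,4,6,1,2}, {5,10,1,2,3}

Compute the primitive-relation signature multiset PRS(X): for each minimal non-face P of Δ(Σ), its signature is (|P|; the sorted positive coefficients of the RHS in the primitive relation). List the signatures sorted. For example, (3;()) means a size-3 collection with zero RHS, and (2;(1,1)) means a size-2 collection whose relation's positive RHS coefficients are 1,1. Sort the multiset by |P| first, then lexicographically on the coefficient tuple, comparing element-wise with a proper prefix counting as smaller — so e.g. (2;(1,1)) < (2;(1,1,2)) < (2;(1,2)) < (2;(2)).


8 minimal non-faces of Δ(Σ) (on 10 rays):

  {2,9}:  v_{2} + v_{9} = v_{5} ; sig = (2;(1))
  {3,8}:  v_{3} + v_{8} = v_{10} ; sig = (2;(1))
  {4,5}:  v_{4} + v_{5} = v_{3} ; sig = (2;(1))
  {4,7}:  v_{4} + v_{7} = v_{6} ; sig = (2;(1))
  {3,7}:  v_{3} + v_{7} = v_{5} + v_{6} ; sig = (2;(1,1))
  {7,10}:  v_{7} + v_{10} = v_{5} + v_{6} + v_{8} ; sig = (2;(1,1,1))
  {1,6,10}:  v_{1} + v_{6} + v_{10} = v_{4} ; sig = (3;(1))
  {1,5,6,8}:  v_{1} + v_{5} + v_{6} + v_{8} = 0 ; sig = (4;())

Signatures (|P|; sorted positive RHS coefficients), sorted:
[(2;(1)), (2;(1)), (2;(1)), (2;(1)), (2;(1,1)), (2;(1,1,1)), (3;(1)), (4;())]


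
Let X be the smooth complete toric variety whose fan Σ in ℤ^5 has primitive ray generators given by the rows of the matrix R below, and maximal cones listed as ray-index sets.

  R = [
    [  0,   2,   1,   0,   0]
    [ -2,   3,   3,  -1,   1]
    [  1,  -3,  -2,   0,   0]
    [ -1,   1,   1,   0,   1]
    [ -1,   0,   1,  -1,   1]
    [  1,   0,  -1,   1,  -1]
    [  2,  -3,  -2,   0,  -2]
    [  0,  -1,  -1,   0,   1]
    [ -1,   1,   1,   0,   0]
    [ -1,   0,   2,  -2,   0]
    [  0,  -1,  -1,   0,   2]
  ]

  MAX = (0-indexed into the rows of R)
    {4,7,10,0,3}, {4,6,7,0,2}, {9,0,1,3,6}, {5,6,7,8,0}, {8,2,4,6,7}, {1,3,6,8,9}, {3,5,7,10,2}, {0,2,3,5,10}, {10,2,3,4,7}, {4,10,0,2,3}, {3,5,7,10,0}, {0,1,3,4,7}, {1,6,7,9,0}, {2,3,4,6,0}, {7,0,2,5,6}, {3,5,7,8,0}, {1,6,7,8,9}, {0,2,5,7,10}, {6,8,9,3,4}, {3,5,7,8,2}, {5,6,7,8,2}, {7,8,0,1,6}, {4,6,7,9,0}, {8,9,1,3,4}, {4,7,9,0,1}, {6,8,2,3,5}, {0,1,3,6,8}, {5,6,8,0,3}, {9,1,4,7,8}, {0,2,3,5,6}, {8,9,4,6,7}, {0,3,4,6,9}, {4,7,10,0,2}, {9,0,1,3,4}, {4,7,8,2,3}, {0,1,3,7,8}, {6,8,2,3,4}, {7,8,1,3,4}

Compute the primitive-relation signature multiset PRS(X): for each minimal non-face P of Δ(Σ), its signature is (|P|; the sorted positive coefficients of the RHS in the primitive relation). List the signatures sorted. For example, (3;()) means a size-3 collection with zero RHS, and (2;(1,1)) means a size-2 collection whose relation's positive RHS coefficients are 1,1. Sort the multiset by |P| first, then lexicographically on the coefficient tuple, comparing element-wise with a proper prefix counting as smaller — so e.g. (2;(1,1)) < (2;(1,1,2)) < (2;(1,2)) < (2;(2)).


Δ(Σ) — 11 vertices, 16 min non-faces:

  • {4,5}:  v_{4} + v_{5} = 0 — sig = (2;())
  • {1,2}:  v_{1} + v_{2} = v_{4} — sig = (2;(1))
  • {1,5}:  v_{1} + v_{5} = v_{0} + v_{8} — sig = (2;(1,1))
  • {5,9}:  v_{5} + v_{9} = v_{1} + v_{6} — sig = (2;(1,1))
  • {8,10}:  v_{8} + v_{10} = v_{3} + v_{7} — sig = (2;(1,1))
  • {1,10}:  v_{1} + v_{10} = v_{0} + v_{3} + v_{4} + v_{7} — sig = (2;(1,1,1,1))
  • {9,10}:  v_{9} + v_{10} = v_{0} + v_{2} + 2·v_{4} — sig = (2;(1,1,2))
  • {2,9}:  v_{2} + v_{9} = 2·v_{4} + v_{6} — sig = (2;(1,2))
  • {6,10}:  v_{6} + v_{10} = v_{0} + 2·v_{2} — sig = (2;(1,2))
  • {0,2,8}:  v_{0} + v_{2} + v_{8} = 0 — sig = (3;())
  • {0,4,8}:  v_{0} + v_{4} + v_{8} = v_{1} — sig = (3;(1))
  • {1,4,6}:  v_{1} + v_{4} + v_{6} = v_{9} — sig = (3;(1))
  • {3,6,7}:  v_{3} + v_{6} + v_{7} = v_{2} — sig = (3;(1))
  • {0,8,9}:  v_{0} + v_{8} + v_{9} = 2·v_{1} + v_{6} — sig = (3;(1,2))
  • {3,7,9}:  v_{3} + v_{7} + v_{9} = 2·v_{4} — sig = (3;(2))
  • {0,2,3,7}:  v_{0} + v_{2} + v_{3} + v_{7} = v_{10} — sig = (4;(1))

Hence PRS(X_Σ) =
{ (2;()),  (2;(1)),  (2;(1,1)) ×3,  (2;(1,1,1,1)),  (2;(1,1,2)),  (2;(1,2)) ×2,  (3;()),  (3;(1)) ×3,  (3;(1,2)),  (3;(2)),  (4;(1)) }


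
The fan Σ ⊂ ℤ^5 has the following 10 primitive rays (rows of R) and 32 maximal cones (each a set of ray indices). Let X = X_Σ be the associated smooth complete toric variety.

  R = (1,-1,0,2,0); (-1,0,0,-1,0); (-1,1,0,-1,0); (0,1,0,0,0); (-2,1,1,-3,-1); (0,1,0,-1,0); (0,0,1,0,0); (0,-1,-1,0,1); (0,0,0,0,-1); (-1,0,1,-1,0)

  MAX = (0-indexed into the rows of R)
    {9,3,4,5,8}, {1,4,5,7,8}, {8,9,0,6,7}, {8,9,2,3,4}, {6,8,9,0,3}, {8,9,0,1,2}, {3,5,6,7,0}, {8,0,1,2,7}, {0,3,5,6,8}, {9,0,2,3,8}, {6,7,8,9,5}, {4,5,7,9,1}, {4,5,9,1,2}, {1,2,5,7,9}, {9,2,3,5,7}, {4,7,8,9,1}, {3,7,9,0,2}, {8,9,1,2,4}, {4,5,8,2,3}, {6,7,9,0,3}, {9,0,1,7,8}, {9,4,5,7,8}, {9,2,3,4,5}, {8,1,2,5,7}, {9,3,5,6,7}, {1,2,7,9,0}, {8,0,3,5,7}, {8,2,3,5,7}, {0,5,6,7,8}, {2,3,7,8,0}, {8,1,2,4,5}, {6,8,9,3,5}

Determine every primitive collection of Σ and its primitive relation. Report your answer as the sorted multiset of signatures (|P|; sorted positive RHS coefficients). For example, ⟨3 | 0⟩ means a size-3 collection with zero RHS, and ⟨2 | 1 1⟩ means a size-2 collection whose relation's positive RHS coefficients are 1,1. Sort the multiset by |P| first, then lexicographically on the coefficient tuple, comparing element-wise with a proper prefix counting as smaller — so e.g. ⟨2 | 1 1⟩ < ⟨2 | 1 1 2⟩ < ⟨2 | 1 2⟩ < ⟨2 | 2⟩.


|primitive collections| = 15. Relations:

  P={1,3}:  v_{1} + v_{3} = v_{2} ; sig = ⟨2 | 1⟩
  P={1,6}:  v_{1} + v_{6} = v_{9} ; sig = ⟨2 | 1⟩
  P={0,4}:  v_{0} + v_{4} = v_{8} + v_{9} ; sig = ⟨2 | 1 1⟩
  P={2,6}:  v_{2} + v_{6} = v_{3} + v_{9} ; sig = ⟨2 | 1 1⟩
  P={4,6}:  v_{4} + v_{6} = v_{5} + v_{8} + 2·v_{9} ; sig = ⟨2 | 1 1 2⟩
  P={0,1,5}:  v_{0} + v_{1} + v_{5} = 0 ; sig = ⟨3 | 0⟩
  P={0,2,5}:  v_{0} + v_{2} + v_{5} = v_{3} ; sig = ⟨3 | 1⟩
  P={0,5,9}:  v_{0} + v_{5} + v_{9} = v_{6} ; sig = ⟨3 | 1⟩
  P={3,4,7}:  v_{3} + v_{4} + v_{7} = 2·v_{1} + v_{5} ; sig = ⟨3 | 1 2⟩
  P={2,4,7}:  v_{2} + v_{4} + v_{7} = 3·v_{1} + v_{5} ; sig = ⟨3 | 1 3⟩
  P={3,6,7,8}:  v_{3} + v_{6} + v_{7} + v_{8} = 0 ; sig = ⟨4 | 0⟩
  P={1,5,8,9}:  v_{1} + v_{5} + v_{8} + v_{9} = v_{4} ; sig = ⟨4 | 1⟩
  P={3,7,8,9}:  v_{3} + v_{7} + v_{8} + v_{9} = v_{1} ; sig = ⟨4 | 1⟩
  P={2,5,8,9}:  v_{2} + v_{5} + v_{8} + v_{9} = v_{3} + v_{4} ; sig = ⟨4 | 1 1⟩
  P={2,7,8,9}:  v_{2} + v_{7} + v_{8} + v_{9} = 2·v_{1} ; sig = ⟨4 | 2⟩

Signatures (|P|; sorted positive RHS coefficients), sorted:
    |P|=2: 5 collections, coeffs (1), (1), (1,1), (1,1), (1,1,2)
    |P|=3: 5 collections, coeffs (), (1), (1), (1,2), (1,3)
    |P|=4: 5 collections, coeffs (), (1), (1), (1,1), (2)


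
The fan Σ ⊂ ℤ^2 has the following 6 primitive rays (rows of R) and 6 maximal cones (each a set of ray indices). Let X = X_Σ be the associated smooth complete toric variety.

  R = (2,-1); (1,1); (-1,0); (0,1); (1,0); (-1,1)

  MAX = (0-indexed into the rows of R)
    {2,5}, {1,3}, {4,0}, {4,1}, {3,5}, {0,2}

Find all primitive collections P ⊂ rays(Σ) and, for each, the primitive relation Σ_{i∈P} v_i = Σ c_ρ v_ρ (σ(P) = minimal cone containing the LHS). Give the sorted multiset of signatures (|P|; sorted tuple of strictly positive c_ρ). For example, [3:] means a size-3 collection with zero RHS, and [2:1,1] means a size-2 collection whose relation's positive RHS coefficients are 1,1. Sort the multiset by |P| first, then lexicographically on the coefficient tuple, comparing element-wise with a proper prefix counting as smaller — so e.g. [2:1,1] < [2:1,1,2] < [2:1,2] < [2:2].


The 9 primitive collections of Σ (r=6, n=2):

  P = {2,4}:  v_{2} + v_{4} = 0  →  sig = [2:]
  P = {0,5}:  v_{0} + v_{5} = v_{4}  →  sig = [2:1]
  P = {1,2}:  v_{1} + v_{2} = v_{3}  →  sig = [2:1]
  P = {2,3}:  v_{2} + v_{3} = v_{5}  →  sig = [2:1]
  P = {3,4}:  v_{3} + v_{4} = v_{1}  →  sig = [2:1]
  P = {4,5}:  v_{4} + v_{5} = v_{3}  →  sig = [2:1]
  P = {0,3}:  v_{0} + v_{3} = 2·v_{4}  →  sig = [2:2]
  P = {1,5}:  v_{1} + v_{5} = 2·v_{3}  →  sig = [2:2]
  P = {0,1}:  v_{0} + v_{1} = 3·v_{4}  →  sig = [2:3]

Sorted signature multiset PRS(X):
{ [2:],  [2:1] ×5,  [2:2] ×2,  [2:3] }


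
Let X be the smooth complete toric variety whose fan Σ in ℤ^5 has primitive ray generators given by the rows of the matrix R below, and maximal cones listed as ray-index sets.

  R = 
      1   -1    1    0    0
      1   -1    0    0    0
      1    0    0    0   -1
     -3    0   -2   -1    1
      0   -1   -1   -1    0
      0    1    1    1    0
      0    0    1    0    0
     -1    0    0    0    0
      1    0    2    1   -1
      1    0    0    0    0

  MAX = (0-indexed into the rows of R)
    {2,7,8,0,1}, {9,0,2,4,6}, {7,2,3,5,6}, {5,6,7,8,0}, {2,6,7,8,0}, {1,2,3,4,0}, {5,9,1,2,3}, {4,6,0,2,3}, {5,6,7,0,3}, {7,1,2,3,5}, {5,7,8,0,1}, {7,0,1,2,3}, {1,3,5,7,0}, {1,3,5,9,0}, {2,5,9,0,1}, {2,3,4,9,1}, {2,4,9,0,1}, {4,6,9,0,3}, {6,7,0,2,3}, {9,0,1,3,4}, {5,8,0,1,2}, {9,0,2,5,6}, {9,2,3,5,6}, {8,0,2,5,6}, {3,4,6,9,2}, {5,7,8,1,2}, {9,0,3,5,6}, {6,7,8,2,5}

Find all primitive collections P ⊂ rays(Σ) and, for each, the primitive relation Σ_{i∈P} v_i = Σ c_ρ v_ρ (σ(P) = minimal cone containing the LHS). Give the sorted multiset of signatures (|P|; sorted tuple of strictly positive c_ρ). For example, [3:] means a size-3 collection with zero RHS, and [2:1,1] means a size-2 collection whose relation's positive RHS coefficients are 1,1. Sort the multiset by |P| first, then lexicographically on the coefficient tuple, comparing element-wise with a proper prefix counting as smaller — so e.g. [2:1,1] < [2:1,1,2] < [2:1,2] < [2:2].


10 collections generate NE(X_Σ); each relation:

  P={4,5}:  v_{4} + v_{5} = 0  ⟹  sig = [2:]
  P={7,9}:  v_{7} + v_{9} = 0  ⟹  sig = [2:]
  P={1,6}:  v_{1} + v_{6} = v_{0}  ⟹  sig = [2:1]
  P={4,7}:  v_{4} + v_{7} = v_{0} + v_{2} + v_{3}  ⟹  sig = [2:1,1,1]
  P={4,8}:  v_{4} + v_{8} = v_{0} + v_{2} + v_{7}  ⟹  sig = [2:1,1,1]
  P={8,9}:  v_{8} + v_{9} = v_{0} + v_{2} + v_{5}  ⟹  sig = [2:1,1,1]
  P={3,8}:  v_{3} + v_{8} = 2·v_{7}  ⟹  sig = [2:2]
  P={0,2,3,5}:  v_{0} + v_{2} + v_{3} + v_{5} = v_{7}  ⟹  sig = [4:1]
  P={0,2,3,9}:  v_{0} + v_{2} + v_{3} + v_{9} = v_{4}  ⟹  sig = [4:1]
  P={0,2,5,7}:  v_{0} + v_{2} + v_{5} + v_{7} = v_{8}  ⟹  sig = [4:1]

Sorted signature multiset PRS(X):
    [2:]
    [2:]
    [2:1]
    [2:1,1,1]
    [2:1,1,1]
    [2:1,1,1]
    [2:2]
    [4:1]
    [4:1]
    [4:1]


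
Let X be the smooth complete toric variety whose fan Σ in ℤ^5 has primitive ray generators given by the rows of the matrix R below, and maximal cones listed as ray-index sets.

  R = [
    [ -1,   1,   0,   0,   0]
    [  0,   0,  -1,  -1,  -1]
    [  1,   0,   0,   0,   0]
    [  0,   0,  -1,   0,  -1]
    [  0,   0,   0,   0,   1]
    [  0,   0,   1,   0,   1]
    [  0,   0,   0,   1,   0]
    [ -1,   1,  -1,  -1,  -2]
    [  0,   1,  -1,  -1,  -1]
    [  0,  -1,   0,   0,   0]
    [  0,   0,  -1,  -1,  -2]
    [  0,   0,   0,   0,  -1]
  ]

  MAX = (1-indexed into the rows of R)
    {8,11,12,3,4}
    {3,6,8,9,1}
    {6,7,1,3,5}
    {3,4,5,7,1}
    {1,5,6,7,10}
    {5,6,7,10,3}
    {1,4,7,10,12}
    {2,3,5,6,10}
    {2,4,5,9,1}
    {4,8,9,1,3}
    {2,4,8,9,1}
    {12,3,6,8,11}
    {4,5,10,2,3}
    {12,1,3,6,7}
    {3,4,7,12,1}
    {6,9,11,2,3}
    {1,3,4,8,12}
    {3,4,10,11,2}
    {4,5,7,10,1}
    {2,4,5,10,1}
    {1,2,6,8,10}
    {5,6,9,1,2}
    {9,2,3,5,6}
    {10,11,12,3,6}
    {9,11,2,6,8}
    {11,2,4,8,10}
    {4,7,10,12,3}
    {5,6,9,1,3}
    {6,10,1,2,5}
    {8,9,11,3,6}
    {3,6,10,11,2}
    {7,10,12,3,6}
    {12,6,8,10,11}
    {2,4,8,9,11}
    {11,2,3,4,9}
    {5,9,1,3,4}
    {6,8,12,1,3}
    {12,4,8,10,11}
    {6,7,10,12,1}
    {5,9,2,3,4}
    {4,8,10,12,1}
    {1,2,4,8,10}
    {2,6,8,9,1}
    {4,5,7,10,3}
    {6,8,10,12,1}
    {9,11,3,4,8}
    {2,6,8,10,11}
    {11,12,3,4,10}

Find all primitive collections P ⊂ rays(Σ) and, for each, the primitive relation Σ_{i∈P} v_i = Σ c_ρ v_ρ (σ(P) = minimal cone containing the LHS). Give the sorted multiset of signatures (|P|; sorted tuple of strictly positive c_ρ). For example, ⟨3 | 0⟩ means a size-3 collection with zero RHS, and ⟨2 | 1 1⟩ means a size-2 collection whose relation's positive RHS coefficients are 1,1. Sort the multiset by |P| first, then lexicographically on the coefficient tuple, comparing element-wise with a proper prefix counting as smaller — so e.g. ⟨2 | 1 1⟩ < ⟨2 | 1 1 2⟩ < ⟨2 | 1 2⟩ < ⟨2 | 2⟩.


Primitive collections (16):

  • {4,6}:  v_{4} + v_{6} = 0  →  sig = ⟨2 | 0⟩
  • {5,12}:  v_{5} + v_{12} = 0  →  sig = ⟨2 | 0⟩
  • {1,11}:  v_{1} + v_{11} = v_{8}  →  sig = ⟨2 | 1⟩
  • {2,7}:  v_{2} + v_{7} = v_{4}  →  sig = ⟨2 | 1⟩
  • {2,12}:  v_{2} + v_{12} = v_{11}  →  sig = ⟨2 | 1⟩
  • {5,11}:  v_{5} + v_{11} = v_{2}  →  sig = ⟨2 | 1⟩
  • {9,10}:  v_{9} + v_{10} = v_{2}  →  sig = ⟨2 | 1⟩
  • {5,8}:  v_{5} + v_{8} = v_{1} + v_{2}  →  sig = ⟨2 | 1 1⟩
  • {7,11}:  v_{7} + v_{11} = v_{4} + v_{12}  →  sig = ⟨2 | 1 1⟩
  • {9,12}:  v_{9} + v_{12} = v_{3} + v_{8}  →  sig = ⟨2 | 1 1⟩
  • {7,8}:  v_{7} + v_{8} = v_{1} + v_{4} + v_{12}  →  sig = ⟨2 | 1 1 1⟩
  • {7,9}:  v_{7} + v_{9} = v_{1} + v_{3} + v_{4}  →  sig = ⟨2 | 1 1 1⟩
  • {1,3,10}:  v_{1} + v_{3} + v_{10} = 0  →  sig = ⟨3 | 0⟩
  • {1,2,3}:  v_{1} + v_{2} + v_{3} = v_{9}  →  sig = ⟨3 | 1⟩
  • {3,8,10}:  v_{3} + v_{8} + v_{10} = v_{11}  →  sig = ⟨3 | 1⟩
  • {2,3,8}:  v_{2} + v_{3} + v_{8} = v_{9} + v_{11}  →  sig = ⟨3 | 1 1⟩

Hence PRS(X_Σ) =
[⟨2 | 0⟩, ⟨2 | 0⟩, ⟨2 | 1⟩, ⟨2 | 1⟩, ⟨2 | 1⟩, ⟨2 | 1⟩, ⟨2 | 1⟩, ⟨2 | 1 1⟩, ⟨2 | 1 1⟩, ⟨2 | 1 1⟩, ⟨2 | 1 1 1⟩, ⟨2 | 1 1 1⟩, ⟨3 | 0⟩, ⟨3 | 1⟩, ⟨3 | 1⟩, ⟨3 | 1 1⟩]


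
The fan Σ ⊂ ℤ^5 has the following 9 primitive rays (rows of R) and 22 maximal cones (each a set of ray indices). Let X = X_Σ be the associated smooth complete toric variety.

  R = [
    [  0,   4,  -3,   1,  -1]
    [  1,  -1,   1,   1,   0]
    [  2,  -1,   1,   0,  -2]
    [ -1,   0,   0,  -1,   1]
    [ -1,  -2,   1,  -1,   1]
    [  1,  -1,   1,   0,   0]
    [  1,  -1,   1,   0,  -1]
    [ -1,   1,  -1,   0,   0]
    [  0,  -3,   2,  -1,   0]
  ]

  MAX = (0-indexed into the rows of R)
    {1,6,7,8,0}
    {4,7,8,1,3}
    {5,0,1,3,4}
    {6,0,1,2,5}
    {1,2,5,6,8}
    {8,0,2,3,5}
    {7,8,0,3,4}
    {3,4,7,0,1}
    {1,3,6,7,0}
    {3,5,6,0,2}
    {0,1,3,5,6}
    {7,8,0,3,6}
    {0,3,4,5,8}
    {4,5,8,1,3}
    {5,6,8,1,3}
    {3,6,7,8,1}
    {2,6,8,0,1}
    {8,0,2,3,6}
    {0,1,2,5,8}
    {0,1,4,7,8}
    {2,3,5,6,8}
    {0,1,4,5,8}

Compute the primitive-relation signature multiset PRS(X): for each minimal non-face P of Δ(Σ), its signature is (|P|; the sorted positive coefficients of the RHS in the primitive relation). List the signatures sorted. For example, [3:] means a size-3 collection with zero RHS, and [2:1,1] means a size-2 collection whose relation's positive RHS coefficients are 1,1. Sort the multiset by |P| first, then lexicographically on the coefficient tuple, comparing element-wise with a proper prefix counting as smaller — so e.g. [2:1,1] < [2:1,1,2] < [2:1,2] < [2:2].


7 collections generate NE(X_Σ); each relation:

  • {5,7}:  v_{5} + v_{7} = 0 — sig = [2:]
  • {4,6}:  v_{4} + v_{6} = v_{8} — sig = [2:1]
  • {2,7}:  v_{2} + v_{7} = v_{0} + v_{6} + v_{8} — sig = [2:1,1,1]
  • {2,4}:  v_{2} + v_{4} = v_{0} + v_{5} + 2·v_{8} — sig = [2:1,1,2]
  • {1,2,3}:  v_{1} + v_{2} + v_{3} = v_{5} + v_{6} — sig = [3:1,1]
  • {0,1,3,8}:  v_{0} + v_{1} + v_{3} + v_{8} = 0 — sig = [4:]
  • {0,5,6,8}:  v_{0} + v_{5} + v_{6} + v_{8} = v_{2} — sig = [4:1]

so the primitive-relation signature multiset is
    |P|=2: 4 collections, coeffs (), (1), (1,1,1), (1,1,2)
    |P|=3: 1 collection, coeffs (1,1)
    |P|=4: 2 collections, coeffs (), (1)


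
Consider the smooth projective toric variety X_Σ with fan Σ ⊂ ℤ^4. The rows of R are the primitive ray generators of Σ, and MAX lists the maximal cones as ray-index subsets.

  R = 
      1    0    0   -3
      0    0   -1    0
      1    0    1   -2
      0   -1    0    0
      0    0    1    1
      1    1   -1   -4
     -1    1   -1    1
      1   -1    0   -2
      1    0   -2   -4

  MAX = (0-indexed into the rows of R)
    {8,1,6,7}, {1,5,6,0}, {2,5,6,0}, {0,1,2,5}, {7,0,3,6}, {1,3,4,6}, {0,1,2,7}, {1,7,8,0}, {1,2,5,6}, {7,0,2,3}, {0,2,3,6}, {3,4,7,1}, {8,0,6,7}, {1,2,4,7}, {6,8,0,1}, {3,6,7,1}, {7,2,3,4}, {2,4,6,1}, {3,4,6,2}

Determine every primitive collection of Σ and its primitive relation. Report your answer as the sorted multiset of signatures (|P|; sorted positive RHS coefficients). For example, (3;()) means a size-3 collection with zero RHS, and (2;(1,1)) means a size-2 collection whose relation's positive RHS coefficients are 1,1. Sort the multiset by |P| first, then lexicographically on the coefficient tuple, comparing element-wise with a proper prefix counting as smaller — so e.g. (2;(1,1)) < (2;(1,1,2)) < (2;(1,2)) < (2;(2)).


Primitive collections (14):

  • {0,4}:  v_{0} + v_{4} = v_{2}  ⟹  sig = (2;(1))
  • {4,8}:  v_{4} + v_{8} = v_{0} + v_{1}  ⟹  sig = (2;(1,1))
  • {3,5}:  v_{3} + v_{5} = v_{0} + v_{6} + v_{7}  ⟹  sig = (2;(1,1,1))
  • {4,5}:  v_{4} + v_{5} = v_{1} + 2·v_{2} + v_{6}  ⟹  sig = (2;(1,1,2))
  • {2,8}:  v_{2} + v_{8} = 2·v_{0} + v_{1}  ⟹  sig = (2;(1,2))
  • {5,7}:  v_{5} + v_{7} = 2·v_{0} + v_{1}  ⟹  sig = (2;(1,2))
  • {5,8}:  v_{5} + v_{8} = 3·v_{0} + 2·v_{1} + v_{6}  ⟹  sig = (2;(1,2,3))
  • {3,8}:  v_{3} + v_{8} = 2·v_{6} + 3·v_{7}  ⟹  sig = (2;(2,3))
  • {4,6,7}:  v_{4} + v_{6} + v_{7} = 0  ⟹  sig = (3;())
  • {1,2,3}:  v_{1} + v_{2} + v_{3} = v_{7}  ⟹  sig = (3;(1))
  • {2,6,7}:  v_{2} + v_{6} + v_{7} = v_{0}  ⟹  sig = (3;(1))
  • {0,1,3}:  v_{0} + v_{1} + v_{3} = v_{6} + 2·v_{7}  ⟹  sig = (3;(1,2))
  • {0,1,2,6}:  v_{0} + v_{1} + v_{2} + v_{6} = v_{5}  ⟹  sig = (4;(1))
  • {0,1,6,7}:  v_{0} + v_{1} + v_{6} + v_{7} = v_{8}  ⟹  sig = (4;(1))

Signatures (|P|; sorted positive RHS coefficients), sorted:
[(2;(1)), (2;(1,1)), (2;(1,1,1)), (2;(1,1,2)), (2;(1,2)), (2;(1,2)), (2;(1,2,3)), (2;(2,3)), (3;()), (3;(1)), (3;(1)), (3;(1,2)), (4;(1)), (4;(1))]
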